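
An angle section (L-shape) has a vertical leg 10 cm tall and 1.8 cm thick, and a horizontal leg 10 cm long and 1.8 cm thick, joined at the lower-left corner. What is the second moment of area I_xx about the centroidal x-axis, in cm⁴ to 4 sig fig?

Split into non-overlapping primitives; take the origin at the lower-left of the bounding box.
Vertical leg: 1.8 × 10, A = 18 cm², y = 5 cm, Ī = 150 cm⁴.
Horizontal leg (remainder): 8.2 × 1.8, A = 14.76 cm², y = 0.9 cm, Ī = 3.9852 cm⁴.
Centroid: ȳ = ΣA·y / ΣA = 3.15275 cm.
Transfer each piece to the centroidal x-axis using Ī + A·d² with d = y − 3.15275:
  vertical leg: d = 1.84725 cm → contributes +211.422 cm⁴
  horizontal leg (remainder): d = -2.25275 cm → contributes +78.8903 cm⁴
Total I = 290.312 cm⁴.

I_xx ≈ 290.3 cm⁴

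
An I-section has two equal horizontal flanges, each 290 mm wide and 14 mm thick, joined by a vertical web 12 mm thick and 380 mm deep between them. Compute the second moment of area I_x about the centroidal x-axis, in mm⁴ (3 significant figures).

Treat the section as a set of non-overlapping primitives; coordinates are from the bounding-box lower-left.
Bottom flange: 290 × 14, A = 4 060 mm², y = 7 mm, Ī = 66 313 mm⁴.
Web: 12 × 380, A = 4 560 mm², y = 204 mm, Ī = 54 872 000 mm⁴.
Top flange: 290 × 14, A = 4 060 mm², y = 401 mm, Ī = 66 313 mm⁴.
By symmetry the centroid is at mid-height, ȳ = 204 mm.
Transfer each piece to the centroidal x-axis using Ī + A·d² with d = y − 204:
  bottom flange: d = -197 mm → contributes +157 630 853 mm⁴
  web: d = 0 mm → contributes +54 872 000 mm⁴
  top flange: d = 197 mm → contributes +157 630 853 mm⁴
Total I = 370 133 707 mm⁴.

I_x ≈ 3.70 × 10⁸ mm⁴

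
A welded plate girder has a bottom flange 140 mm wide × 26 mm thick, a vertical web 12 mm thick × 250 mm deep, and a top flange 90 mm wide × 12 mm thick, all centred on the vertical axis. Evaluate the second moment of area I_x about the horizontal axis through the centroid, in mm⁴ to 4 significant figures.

Split into non-overlapping primitives; take the origin at the lower-left of the bounding box.
Bottom plate: 140 × 26, A = 3 640 mm², y = 13 mm, Ī = 205 053 mm⁴.
Web plate: 12 × 250, A = 3 000 mm², y = 151 mm, Ī = 15 625 000 mm⁴.
Top plate: 90 × 12, A = 1 080 mm², y = 282 mm, Ī = 12 960 mm⁴.
Centroid: ȳ = ΣA·y / ΣA = 104.259 mm.
Transfer each piece to the horizontal axis through the centroid using Ī + A·d² with d = y − 104.259:
  bottom plate: d = -91.2591 mm → contributes +30 519 765 mm⁴
  web plate: d = 46.7409 mm → contributes +22 179 144 mm⁴
  top plate: d = 177.741 mm → contributes +34 132 146 mm⁴
Total I = 86 831 055 mm⁴.

I_x ≈ 8.683 × 10⁷ mm⁴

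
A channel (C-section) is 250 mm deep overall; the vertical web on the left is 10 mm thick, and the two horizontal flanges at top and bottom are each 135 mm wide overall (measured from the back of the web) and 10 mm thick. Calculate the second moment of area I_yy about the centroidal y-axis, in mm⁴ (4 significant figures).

Treat the section as a set of non-overlapping primitives; coordinates are from the bounding-box lower-left.
Web: 10 × 250, A = 2 500 mm², x = 5 mm, Ī = 20833.3 mm⁴.
Top flange (beyond web): 125 × 10, A = 1 250 mm², x = 72.5 mm, Ī = 1 627 604 mm⁴.
Bottom flange (beyond web): 125 × 10, A = 1 250 mm², x = 72.5 mm, Ī = 1 627 604 mm⁴.
Centroid: x̄ = ΣA·x / ΣA = 38.75 mm.
Transfer each piece to the centroidal y-axis using Ī + A·d² with d = x − 38.75:
  web: d = -33.75 mm → contributes +2 868 490 mm⁴
  top flange (beyond web): d = 33.75 mm → contributes +3 051 432 mm⁴
  bottom flange (beyond web): d = 33.75 mm → contributes +3 051 432 mm⁴
Total I = 8 971 354 mm⁴.

I_yy ≈ 8.971 × 10⁶ mm⁴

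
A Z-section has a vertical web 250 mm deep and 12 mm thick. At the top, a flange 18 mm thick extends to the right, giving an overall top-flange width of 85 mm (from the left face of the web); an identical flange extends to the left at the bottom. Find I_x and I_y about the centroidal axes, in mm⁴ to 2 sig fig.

Break the section into simple shapes (no overlaps), measuring from the bottom-left corner of the bounding box.
Web: 12 × 250, A = 3 000 mm², y = 125 mm, Ī = 15 625 000 mm⁴.
Top flange (beyond web): 73 × 18, A = 1 314 mm², y = 241 mm, Ī = 35 478 mm⁴.
Bottom flange (beyond web): 73 × 18, A = 1 314 mm², y = 9 mm, Ī = 35 478 mm⁴.
Centroid: ȳ = ΣA·y / ΣA = 125 mm.
Transfer each piece to the centroidal x-axis using Ī + A·d² with d = y − 125:
  web: d = 0 mm → contributes +15 625 000 mm⁴
  top flange (beyond web): d = 116 mm → contributes +17 716 662 mm⁴
  bottom flange (beyond web): d = -116 mm → contributes +17 716 662 mm⁴
Total I = 51 058 324 mm⁴.
For the y-axis: x̄ = 79 mm.
Repeating about the centroidal y-axis gives I_y = 5 949 876 mm⁴.

I_x ≈ 5.1 × 10⁷ mm⁴, I_y ≈ 5.9 × 10⁶ mm⁴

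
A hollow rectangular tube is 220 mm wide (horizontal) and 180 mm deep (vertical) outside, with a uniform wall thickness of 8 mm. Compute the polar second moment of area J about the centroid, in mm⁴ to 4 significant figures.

J ≈ 7.563 × 10⁷ mm⁴

Break the section into simple shapes (no overlaps), measuring from the bottom-left corner of the bounding box.
Outer rectangle: 220 × 180, A = 39 600 mm², y = 90 mm, Ī = 106 920 000 mm⁴.
Inner void (subtracted): 204 × 164, A = 33 456 mm², y = 90 mm, Ī = 74 986 048 mm⁴.
By symmetry the centroid is at mid-height, ȳ = 90 mm.
All pieces are centred on the centroidal x-axis, so I = ΣĪ (holes subtracted) = 31 933 952 mm⁴.
Repeating about the centroidal y-axis gives I_y = 43 694 592 mm⁴.
Polar second moment: J = I_x + I_y = 75 628 544 mm⁴.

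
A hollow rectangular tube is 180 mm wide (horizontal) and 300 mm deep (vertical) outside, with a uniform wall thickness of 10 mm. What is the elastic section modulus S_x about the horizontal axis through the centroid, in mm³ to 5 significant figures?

S_x ≈ 7.4871 × 10⁵ mm³

Break the section into simple shapes (no overlaps), measuring from the bottom-left corner of the bounding box.
Outer rectangle: 180 × 300, A = 54 000 mm², y = 150 mm, Ī = 405 000 000 mm⁴.
Inner void (subtracted): 160 × 280, A = 44 800 mm², y = 150 mm, Ī = 292 693 333 mm⁴.
By symmetry the centroid is at mid-height, ȳ = 150 mm.
All pieces are centred on the horizontal axis through the centroid, so I = ΣĪ (holes subtracted) = 112 306 667 mm⁴.
Extreme fibre distance c = 150 mm; S = I/c = 748711.1 mm³.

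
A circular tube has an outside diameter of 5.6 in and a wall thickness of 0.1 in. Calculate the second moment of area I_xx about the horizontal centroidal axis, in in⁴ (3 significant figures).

I_xx ≈ 6.54 in⁴

Split into non-overlapping primitives; take the origin at the lower-left of the bounding box.
Outer circle: ⌀5.6, A = 24.63 in², y = 2.8 in, Ī = 48.275 in⁴.
Bore (subtracted): ⌀5.4, A = 22.902 in², y = 2.8 in, Ī = 41.739 in⁴.
By symmetry the centroid is at mid-height, ȳ = 2.8 in.
All pieces are centred on the horizontal centroidal axis, so I = ΣĪ (holes subtracted) = 6.5357 in⁴.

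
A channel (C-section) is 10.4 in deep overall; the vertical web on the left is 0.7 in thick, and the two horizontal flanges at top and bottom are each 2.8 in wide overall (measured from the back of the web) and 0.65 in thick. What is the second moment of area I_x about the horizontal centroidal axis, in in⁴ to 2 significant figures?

I_x ≈ 130 in⁴

Split into non-overlapping primitives; take the origin at the lower-left of the bounding box.
Web: 0.7 × 10.4, A = 7.28 in², y = 5.2 in, Ī = 65.62 in⁴.
Top flange (beyond web): 2.1 × 0.65, A = 1.365 in², y = 10.08 in, Ī = 0.04806 in⁴.
Bottom flange (beyond web): 2.1 × 0.65, A = 1.365 in², y = 0.325 in, Ī = 0.04806 in⁴.
By symmetry the centroid is at mid-height, ȳ = 5.2 in.
Transfer each piece to the horizontal centroidal axis using Ī + A·d² with d = y − 5.2:
  web: d = 0 in → contributes +65.62 in⁴
  top flange (beyond web): d = 4.875 in → contributes +32.49 in⁴
  bottom flange (beyond web): d = -4.875 in → contributes +32.49 in⁴
Total I = 130.6 in⁴.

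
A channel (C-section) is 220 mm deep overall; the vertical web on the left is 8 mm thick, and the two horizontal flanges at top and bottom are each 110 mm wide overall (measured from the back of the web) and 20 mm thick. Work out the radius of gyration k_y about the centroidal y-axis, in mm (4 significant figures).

Split into non-overlapping primitives; take the origin at the lower-left of the bounding box.
Web: 8 × 220, A = 1 760 mm², x = 4 mm, Ī = 9386.67 mm⁴.
Top flange (beyond web): 102 × 20, A = 2 040 mm², x = 59 mm, Ī = 1 768 680 mm⁴.
Bottom flange (beyond web): 102 × 20, A = 2 040 mm², x = 59 mm, Ī = 1 768 680 mm⁴.
Centroid: x̄ = ΣA·x / ΣA = 42.4247 mm.
Transfer each piece to the centroidal y-axis using Ī + A·d² with d = x − 42.4247:
  web: d = -38.4247 mm → contributes +2 607 946 mm⁴
  top flange (beyond web): d = 16.5753 mm → contributes +2 329 154 mm⁴
  bottom flange (beyond web): d = 16.5753 mm → contributes +2 329 154 mm⁴
Total I = 7 266 254 mm⁴.
Radius of gyration: k = √(I/A) = √(7 266 254 / 5 840) = 35.2735 mm.

k_y ≈ 35.27 mm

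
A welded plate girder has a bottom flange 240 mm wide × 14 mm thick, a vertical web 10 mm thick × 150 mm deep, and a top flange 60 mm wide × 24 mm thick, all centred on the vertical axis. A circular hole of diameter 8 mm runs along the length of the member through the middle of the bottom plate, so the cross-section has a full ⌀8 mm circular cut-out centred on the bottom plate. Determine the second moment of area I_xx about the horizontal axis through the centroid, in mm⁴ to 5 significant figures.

I_xx ≈ 3.2674 × 10⁷ mm⁴

Treat the section as a set of non-overlapping primitives; coordinates are from the bounding-box lower-left.
Bottom plate: 240 × 14, A = 3 360 mm², y = 7 mm, Ī = 54 880 mm⁴.
Web plate: 10 × 150, A = 1 500 mm², y = 89 mm, Ī = 2 812 500 mm⁴.
Top plate: 60 × 24, A = 1 440 mm², y = 176 mm, Ī = 69 120 mm⁴.
Hole (subtracted): ⌀8, A = 50.26548 mm², y = 7 mm, Ī = 201.0619 mm⁴.
Centroid: ȳ = ΣA·y / ΣA = 65.62009 mm.
Transfer each piece to the horizontal axis through the centroid using Ī + A·d² with d = y − 65.62009:
  bottom plate: d = -58.62009 mm → contributes +11 600 898 mm⁴
  web plate: d = 23.37991 mm → contributes +3 632 430 mm⁴
  top plate: d = 110.3799 mm → contributes +17 613 683 mm⁴
  hole: d = -58.62009 mm → contributes −172929.1 mm⁴
Total I = 32 674 083 mm⁴.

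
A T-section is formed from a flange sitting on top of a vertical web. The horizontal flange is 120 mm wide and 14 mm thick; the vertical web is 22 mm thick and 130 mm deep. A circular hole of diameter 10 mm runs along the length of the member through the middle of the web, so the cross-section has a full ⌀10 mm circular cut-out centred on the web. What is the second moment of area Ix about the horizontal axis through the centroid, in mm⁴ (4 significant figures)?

Ix ≈ 9.484 × 10⁶ mm⁴

Treat the section as a set of non-overlapping primitives; coordinates are from the bounding-box lower-left.
Flange: 120 × 14, A = 1 680 mm², y = 137 mm, Ī = 27 440 mm⁴.
Web: 22 × 130, A = 2 860 mm², y = 65 mm, Ī = 4 027 833 mm⁴.
Hole (subtracted): ⌀10, A = 78.5398 mm², y = 65 mm, Ī = 490.874 mm⁴.
Centroid: ȳ = ΣA·y / ΣA = 92.1122 mm.
Transfer each piece to the horizontal axis through the centroid using Ī + A·d² with d = y − 92.1122:
  flange: d = 44.8878 mm → contributes +3 412 497 mm⁴
  web: d = -27.1122 mm → contributes +6 130 137 mm⁴
  hole: d = -27.1122 mm → contributes −58223.2 mm⁴
Total I = 9 484 411 mm⁴.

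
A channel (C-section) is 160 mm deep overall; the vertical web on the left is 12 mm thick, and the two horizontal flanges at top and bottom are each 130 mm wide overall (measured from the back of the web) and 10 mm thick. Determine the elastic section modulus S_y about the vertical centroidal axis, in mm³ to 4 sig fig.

Treat the section as a set of non-overlapping primitives; coordinates are from the bounding-box lower-left.
Web: 12 × 160, A = 1 920 mm², x = 6 mm, Ī = 23 040 mm⁴.
Top flange (beyond web): 118 × 10, A = 1 180 mm², x = 71 mm, Ī = 1 369 193 mm⁴.
Bottom flange (beyond web): 118 × 10, A = 1 180 mm², x = 71 mm, Ī = 1 369 193 mm⁴.
Centroid: x̄ = ΣA·x / ΣA = 41.8411 mm.
Transfer each piece to the vertical centroidal axis using Ī + A·d² with d = x − 41.8411:
  web: d = -35.8411 mm → contributes +2 489 445 mm⁴
  top flange (beyond web): d = 29.1589 mm → contributes +2 372 477 mm⁴
  bottom flange (beyond web): d = 29.1589 mm → contributes +2 372 477 mm⁴
Total I = 7 234 399 mm⁴.
Extreme fibre distance c = 88.1589 mm; S = I/c = 82060.9 mm³.

S_y ≈ 8.206 × 10⁴ mm³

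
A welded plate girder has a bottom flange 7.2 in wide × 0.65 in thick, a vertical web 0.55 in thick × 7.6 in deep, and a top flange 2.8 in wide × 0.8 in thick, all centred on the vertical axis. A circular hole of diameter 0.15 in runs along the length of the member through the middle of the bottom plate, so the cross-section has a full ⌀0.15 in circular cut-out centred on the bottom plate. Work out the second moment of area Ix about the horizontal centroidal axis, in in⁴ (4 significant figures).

Treat the section as a set of non-overlapping primitives; coordinates are from the bounding-box lower-left.
Bottom plate: 7.2 × 0.65, A = 4.68 in², y = 0.325 in, Ī = 0.164775 in⁴.
Web plate: 0.55 × 7.6, A = 4.18 in², y = 4.45 in, Ī = 20.1197 in⁴.
Top plate: 2.8 × 0.8, A = 2.24 in², y = 8.65 in, Ī = 0.119467 in⁴.
Hole (subtracted): ⌀0.15, A = 0.0176715 in², y = 0.325 in, Ī = 0.0000248505 in⁴.
Centroid: ȳ = ΣA·y / ΣA = 3.56353 in.
Transfer each piece to the horizontal centroidal axis using Ī + A·d² with d = y − 3.56353:
  bottom plate: d = -3.23853 in → contributes +49.2491 in⁴
  web plate: d = 0.886466 in → contributes +23.4045 in⁴
  top plate: d = 5.08647 in → contributes +58.073 in⁴
  hole: d = -3.23853 in → contributes −0.185365 in⁴
Total I = 130.541 in⁴.

Ix ≈ 130.5 in⁴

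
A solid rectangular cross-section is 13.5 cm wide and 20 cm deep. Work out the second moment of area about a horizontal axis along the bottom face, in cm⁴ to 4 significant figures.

I_base ≈ 3.600 × 10⁴ cm⁴

The section: 13.5 × 20, A = 270 cm², y = 10 cm, Ī = 9 000 cm⁴.
Transfer it to a horizontal axis along the bottom face using Ī + A·d² with d = y − 0:
  the section: d = 10 cm → contributes +36 000 cm⁴
Total I = 36 000 cm⁴.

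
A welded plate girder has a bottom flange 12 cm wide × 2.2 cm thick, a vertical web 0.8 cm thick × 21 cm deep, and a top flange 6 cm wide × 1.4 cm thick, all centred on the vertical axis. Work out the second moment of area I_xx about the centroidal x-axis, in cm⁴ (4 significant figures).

I_xx ≈ 4363 cm⁴

Decompose the section into non-overlapping parts with the origin at the bottom-left of its bounding rectangle.
Bottom plate: 12 × 2.2, A = 26.4 cm², y = 1.1 cm, Ī = 10.648 cm⁴.
Web plate: 0.8 × 21, A = 16.8 cm², y = 12.7 cm, Ī = 617.4 cm⁴.
Top plate: 6 × 1.4, A = 8.4 cm², y = 23.9 cm, Ī = 1.372 cm⁴.
Centroid: ȳ = ΣA·y / ΣA = 8.58837 cm.
Transfer each piece to the centroidal x-axis using Ī + A·d² with d = y − 8.58837:
  bottom plate: d = -7.48837 cm → contributes +1491.05 cm⁴
  web plate: d = 4.11163 cm → contributes +901.412 cm⁴
  top plate: d = 15.3116 cm → contributes +1970.72 cm⁴
Total I = 4363.18 cm⁴.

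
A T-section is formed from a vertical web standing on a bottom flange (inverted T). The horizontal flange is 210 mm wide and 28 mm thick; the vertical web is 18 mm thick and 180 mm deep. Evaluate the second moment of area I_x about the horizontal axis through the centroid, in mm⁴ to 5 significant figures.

I_x ≈ 3.1726 × 10⁷ mm⁴

Decompose the section into non-overlapping parts with the origin at the bottom-left of its bounding rectangle.
Flange: 210 × 28, A = 5 880 mm², y = 14 mm, Ī = 384 160 mm⁴.
Web: 18 × 180, A = 3 240 mm², y = 118 mm, Ī = 8 748 000 mm⁴.
Centroid: ȳ = ΣA·y / ΣA = 50.94737 mm.
Transfer each piece to the horizontal axis through the centroid using Ī + A·d² with d = y − 50.94737:
  flange: d = -36.94737 mm → contributes +8 410 995 mm⁴
  web: d = 67.05263 mm → contributes +23 315 220 mm⁴
Total I = 31 726 215 mm⁴.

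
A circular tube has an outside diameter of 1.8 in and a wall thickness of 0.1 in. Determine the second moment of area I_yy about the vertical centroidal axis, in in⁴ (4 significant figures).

Decompose the section into non-overlapping parts with the origin at the bottom-left of its bounding rectangle.
Outer circle: ⌀1.8, A = 2.54469 in², x = 0.9 in, Ī = 0.5153 in⁴.
Bore (subtracted): ⌀1.6, A = 2.01062 in², x = 0.9 in, Ī = 0.321699 in⁴.
By symmetry the centroid is at mid-width, x̄ = 0.9 in.
All pieces are centred on the vertical centroidal axis, so I = ΣĪ (holes subtracted) = 0.193601 in⁴.

I_yy ≈ 0.1936 in⁴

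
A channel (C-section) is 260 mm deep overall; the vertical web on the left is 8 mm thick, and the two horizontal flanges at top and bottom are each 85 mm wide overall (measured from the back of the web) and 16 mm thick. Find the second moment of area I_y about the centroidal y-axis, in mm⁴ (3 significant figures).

Split into non-overlapping primitives; take the origin at the lower-left of the bounding box.
Web: 8 × 260, A = 2 080 mm², x = 4 mm, Ī = 11 093 mm⁴.
Top flange (beyond web): 77 × 16, A = 1 232 mm², x = 46.5 mm, Ī = 608 711 mm⁴.
Bottom flange (beyond web): 77 × 16, A = 1 232 mm², x = 46.5 mm, Ī = 608 711 mm⁴.
Centroid: x̄ = ΣA·x / ΣA = 27.046 mm.
Transfer each piece to the centroidal y-axis using Ī + A·d² with d = x − 27.046:
  web: d = -23.046 mm → contributes +1 115 797 mm⁴
  top flange (beyond web): d = 19.454 mm → contributes +1 074 982 mm⁴
  bottom flange (beyond web): d = 19.454 mm → contributes +1 074 982 mm⁴
Total I = 3 265 761 mm⁴.

I_y ≈ 3.27 × 10⁶ mm⁴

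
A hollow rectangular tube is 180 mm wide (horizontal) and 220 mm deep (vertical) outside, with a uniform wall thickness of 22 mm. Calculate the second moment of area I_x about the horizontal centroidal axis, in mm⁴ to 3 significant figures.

I_x ≈ 9.79 × 10⁷ mm⁴

Treat the section as a set of non-overlapping primitives; coordinates are from the bounding-box lower-left.
Outer rectangle: 180 × 220, A = 39 600 mm², y = 110 mm, Ī = 159 720 000 mm⁴.
Inner void (subtracted): 136 × 176, A = 23 936 mm², y = 110 mm, Ī = 61 786 795 mm⁴.
By symmetry the centroid is at mid-height, ȳ = 110 mm.
All pieces are centred on the horizontal centroidal axis, so I = ΣĪ (holes subtracted) = 97 933 205 mm⁴.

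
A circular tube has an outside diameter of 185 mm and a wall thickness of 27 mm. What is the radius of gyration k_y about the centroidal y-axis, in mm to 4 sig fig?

k_y ≈ 56.67 mm

Break the section into simple shapes (no overlaps), measuring from the bottom-left corner of the bounding box.
Outer circle: ⌀185, A = 26880.3 mm², x = 92.5 mm, Ī = 57 498 539 mm⁴.
Bore (subtracted): ⌀131, A = 13478.2 mm², x = 92.5 mm, Ī = 14 456 231 mm⁴.
By symmetry the centroid is at mid-width, x̄ = 92.5 mm.
All pieces are centred on the centroidal y-axis, so I = ΣĪ (holes subtracted) = 43 042 308 mm⁴.
Radius of gyration: k = √(I/A) = √(43 042 308 / 13 402) = 56.6712 mm.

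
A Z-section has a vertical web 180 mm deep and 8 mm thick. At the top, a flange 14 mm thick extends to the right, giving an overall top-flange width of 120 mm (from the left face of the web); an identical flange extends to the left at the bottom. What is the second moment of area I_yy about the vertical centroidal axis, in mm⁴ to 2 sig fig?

Break the section into simple shapes (no overlaps), measuring from the bottom-left corner of the bounding box.
Web: 8 × 180, A = 1 440 mm², x = 116 mm, Ī = 7 680 mm⁴.
Top flange (beyond web): 112 × 14, A = 1 568 mm², x = 176 mm, Ī = 1 639 083 mm⁴.
Bottom flange (beyond web): 112 × 14, A = 1 568 mm², x = 56 mm, Ī = 1 639 083 mm⁴.
Centroid: x̄ = ΣA·x / ΣA = 116 mm.
Transfer each piece to the vertical centroidal axis using Ī + A·d² with d = x − 116:
  web: d = 0 mm → contributes +7 680 mm⁴
  top flange (beyond web): d = 60 mm → contributes +7 283 883 mm⁴
  bottom flange (beyond web): d = -60 mm → contributes +7 283 883 mm⁴
Total I = 14 575 445 mm⁴.

I_yy ≈ 1.5 × 10⁷ mm⁴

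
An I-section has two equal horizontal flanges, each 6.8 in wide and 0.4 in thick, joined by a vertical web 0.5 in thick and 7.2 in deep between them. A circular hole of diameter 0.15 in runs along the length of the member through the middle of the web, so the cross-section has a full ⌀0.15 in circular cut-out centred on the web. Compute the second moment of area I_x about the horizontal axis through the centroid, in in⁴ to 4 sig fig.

I_x ≈ 94.18 in⁴

Treat the section as a set of non-overlapping primitives; coordinates are from the bounding-box lower-left.
Bottom flange: 6.8 × 0.4, A = 2.72 in², y = 0.2 in, Ī = 0.0362667 in⁴.
Web: 0.5 × 7.2, A = 3.6 in², y = 4 in, Ī = 15.552 in⁴.
Top flange: 6.8 × 0.4, A = 2.72 in², y = 7.8 in, Ī = 0.0362667 in⁴.
Hole (subtracted): ⌀0.15, A = 0.0176715 in², y = 4 in, Ī = 0.0000248505 in⁴.
By symmetry the centroid is at mid-height, ȳ = 4 in.
Transfer each piece to the horizontal axis through the centroid using Ī + A·d² with d = y − 4:
  bottom flange: d = -3.8 in → contributes +39.3131 in⁴
  web: d = 0 in → contributes +15.552 in⁴
  top flange: d = 3.8 in → contributes +39.3131 in⁴
  hole: d = 0 in → contributes −0.0000248505 in⁴
Total I = 94.1781 in⁴.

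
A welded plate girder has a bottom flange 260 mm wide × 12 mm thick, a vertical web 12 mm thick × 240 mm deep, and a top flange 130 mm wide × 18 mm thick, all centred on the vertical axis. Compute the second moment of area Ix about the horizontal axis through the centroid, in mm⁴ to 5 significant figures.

Ix ≈ 1.0140 × 10⁸ mm⁴

Split into non-overlapping primitives; take the origin at the lower-left of the bounding box.
Bottom plate: 260 × 12, A = 3 120 mm², y = 6 mm, Ī = 37 440 mm⁴.
Web plate: 12 × 240, A = 2 880 mm², y = 132 mm, Ī = 13 824 000 mm⁴.
Top plate: 130 × 18, A = 2 340 mm², y = 261 mm, Ī = 63 180 mm⁴.
Centroid: ȳ = ΣA·y / ΣA = 121.0576 mm.
Transfer each piece to the horizontal axis through the centroid using Ī + A·d² with d = y − 121.0576:
  bottom plate: d = -115.0576 mm → contributes +41 340 751 mm⁴
  web plate: d = 10.94245 mm → contributes +14 168 843 mm⁴
  top plate: d = 139.9424 mm → contributes +45 889 478 mm⁴
Total I = 101 399 072 mm⁴.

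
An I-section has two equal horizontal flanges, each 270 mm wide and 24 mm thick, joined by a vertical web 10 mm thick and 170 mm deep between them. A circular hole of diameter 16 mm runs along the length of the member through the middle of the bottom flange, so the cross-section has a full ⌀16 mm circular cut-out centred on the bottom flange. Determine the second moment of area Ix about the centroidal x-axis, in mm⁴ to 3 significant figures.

Ix ≈ 1.25 × 10⁸ mm⁴

Treat the section as a set of non-overlapping primitives; coordinates are from the bounding-box lower-left.
Bottom flange: 270 × 24, A = 6 480 mm², y = 12 mm, Ī = 311 040 mm⁴.
Web: 10 × 170, A = 1 700 mm², y = 109 mm, Ī = 4 094 167 mm⁴.
Top flange: 270 × 24, A = 6 480 mm², y = 206 mm, Ī = 311 040 mm⁴.
Hole (subtracted): ⌀16, A = 201.06 mm², y = 12 mm, Ī = 3 217 mm⁴.
Centroid: ȳ = ΣA·y / ΣA = 110.35 mm.
Transfer each piece to the centroidal x-axis using Ī + A·d² with d = y − 110.35:
  bottom flange: d = -98.349 mm → contributes +62 988 822 mm⁴
  web: d = -1.3489 mm → contributes +4 097 260 mm⁴
  top flange: d = 95.651 mm → contributes +59 597 477 mm⁴
  hole: d = -98.349 mm → contributes −1 947 988 mm⁴
Total I = 124 735 571 mm⁴.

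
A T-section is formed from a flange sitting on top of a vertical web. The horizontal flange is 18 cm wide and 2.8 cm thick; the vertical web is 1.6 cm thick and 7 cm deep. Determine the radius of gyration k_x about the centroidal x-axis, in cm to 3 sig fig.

Split into non-overlapping primitives; take the origin at the lower-left of the bounding box.
Flange: 18 × 2.8, A = 50.4 cm², y = 8.4 cm, Ī = 32.928 cm⁴.
Web: 1.6 × 7, A = 11.2 cm², y = 3.5 cm, Ī = 45.733 cm⁴.
Centroid: ȳ = ΣA·y / ΣA = 7.5091 cm.
Transfer each piece to the centroidal x-axis using Ī + A·d² with d = y − 7.5091:
  flange: d = 0.89091 cm → contributes +72.931 cm⁴
  web: d = -4.0091 cm → contributes +225.75 cm⁴
Total I = 298.68 cm⁴.
Radius of gyration: k = √(I/A) = √(298.68 / 61.6) = 2.202 cm.

k_x ≈ 2.20 cm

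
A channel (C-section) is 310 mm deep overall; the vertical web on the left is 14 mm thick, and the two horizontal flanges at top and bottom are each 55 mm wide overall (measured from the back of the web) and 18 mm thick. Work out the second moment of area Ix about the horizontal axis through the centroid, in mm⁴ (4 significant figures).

Split into non-overlapping primitives; take the origin at the lower-left of the bounding box.
Web: 14 × 310, A = 4 340 mm², y = 155 mm, Ī = 34 756 167 mm⁴.
Top flange (beyond web): 41 × 18, A = 738 mm², y = 301 mm, Ī = 19 926 mm⁴.
Bottom flange (beyond web): 41 × 18, A = 738 mm², y = 9 mm, Ī = 19 926 mm⁴.
By symmetry the centroid is at mid-height, ȳ = 155 mm.
Transfer each piece to the horizontal axis through the centroid using Ī + A·d² with d = y − 155:
  web: d = 0 mm → contributes +34 756 167 mm⁴
  top flange (beyond web): d = 146 mm → contributes +15 751 134 mm⁴
  bottom flange (beyond web): d = -146 mm → contributes +15 751 134 mm⁴
Total I = 66 258 435 mm⁴.

Ix ≈ 6.626 × 10⁷ mm⁴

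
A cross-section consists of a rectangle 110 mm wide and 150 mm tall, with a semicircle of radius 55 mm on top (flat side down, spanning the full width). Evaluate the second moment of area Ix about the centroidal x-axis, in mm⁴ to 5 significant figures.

Treat the section as a set of non-overlapping primitives; coordinates are from the bounding-box lower-left.
Rectangular body: 110 × 150, A = 16 500 mm², y = 75 mm, Ī = 30 937 500 mm⁴.
Semicircular cap: semicircle r = 55, A = 4751.659 mm², y = 173.3427 mm, Ī = 1 004 345 mm⁴.
Centroid: ȳ = ΣA·y / ΣA = 96.98845 mm.
Transfer each piece to the centroidal x-axis using Ī + A·d² with d = y − 96.98845:
  rectangular body: d = -21.98845 mm → contributes +38 915 118 mm⁴
  semicircular cap: d = 76.35427 mm → contributes +28 706 397 mm⁴
Total I = 67 621 516 mm⁴.

Ix ≈ 6.7622 × 10⁷ mm⁴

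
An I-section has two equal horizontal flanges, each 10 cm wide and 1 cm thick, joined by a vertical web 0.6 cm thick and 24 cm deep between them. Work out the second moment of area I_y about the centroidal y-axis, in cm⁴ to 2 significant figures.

Treat the section as a set of non-overlapping primitives; coordinates are from the bounding-box lower-left.
Bottom flange: 10 × 1, A = 10 cm², x = 5 cm, Ī = 83.33 cm⁴.
Web: 0.6 × 24, A = 14.4 cm², x = 5 cm, Ī = 0.432 cm⁴.
Top flange: 10 × 1, A = 10 cm², x = 5 cm, Ī = 83.33 cm⁴.
By symmetry the centroid is at mid-width, x̄ = 5 cm.
All pieces are centred on the centroidal y-axis, so I = ΣĪ = 167.1 cm⁴.

I_y ≈ 170 cm⁴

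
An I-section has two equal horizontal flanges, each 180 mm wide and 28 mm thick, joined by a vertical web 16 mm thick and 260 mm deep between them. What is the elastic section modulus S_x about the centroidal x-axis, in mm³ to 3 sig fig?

Treat the section as a set of non-overlapping primitives; coordinates are from the bounding-box lower-left.
Bottom flange: 180 × 28, A = 5 040 mm², y = 14 mm, Ī = 329 280 mm⁴.
Web: 16 × 260, A = 4 160 mm², y = 158 mm, Ī = 23 434 667 mm⁴.
Top flange: 180 × 28, A = 5 040 mm², y = 302 mm, Ī = 329 280 mm⁴.
By symmetry the centroid is at mid-height, ȳ = 158 mm.
Transfer each piece to the centroidal x-axis using Ī + A·d² with d = y − 158:
  bottom flange: d = -144 mm → contributes +104 838 720 mm⁴
  web: d = 0 mm → contributes +23 434 667 mm⁴
  top flange: d = 144 mm → contributes +104 838 720 mm⁴
Total I = 233 112 107 mm⁴.
Extreme fibre distance c = 158 mm; S = I/c = 1 475 393 mm³.

S_x ≈ 1.48 × 10⁶ mm³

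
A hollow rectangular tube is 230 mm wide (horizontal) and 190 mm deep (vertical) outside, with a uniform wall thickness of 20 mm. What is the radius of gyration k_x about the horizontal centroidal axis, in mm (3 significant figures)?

Decompose the section into non-overlapping parts with the origin at the bottom-left of its bounding rectangle.
Outer rectangle: 230 × 190, A = 43 700 mm², y = 95 mm, Ī = 131 464 167 mm⁴.
Inner void (subtracted): 190 × 150, A = 28 500 mm², y = 95 mm, Ī = 53 437 500 mm⁴.
By symmetry the centroid is at mid-height, ȳ = 95 mm.
All pieces are centred on the horizontal centroidal axis, so I = ΣĪ (holes subtracted) = 78 026 667 mm⁴.
Radius of gyration: k = √(I/A) = √(78 026 667 / 15 200) = 71.647 mm.

k_x ≈ 71.6 mm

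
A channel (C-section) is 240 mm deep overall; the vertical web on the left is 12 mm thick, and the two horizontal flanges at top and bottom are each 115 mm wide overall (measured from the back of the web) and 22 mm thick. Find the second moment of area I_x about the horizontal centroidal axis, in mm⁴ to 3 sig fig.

Treat the section as a set of non-overlapping primitives; coordinates are from the bounding-box lower-left.
Web: 12 × 240, A = 2 880 mm², y = 120 mm, Ī = 13 824 000 mm⁴.
Top flange (beyond web): 103 × 22, A = 2 266 mm², y = 229 mm, Ī = 91 395 mm⁴.
Bottom flange (beyond web): 103 × 22, A = 2 266 mm², y = 11 mm, Ī = 91 395 mm⁴.
By symmetry the centroid is at mid-height, ȳ = 120 mm.
Transfer each piece to the horizontal centroidal axis using Ī + A·d² with d = y − 120:
  web: d = 0 mm → contributes +13 824 000 mm⁴
  top flange (beyond web): d = 109 mm → contributes +27 013 741 mm⁴
  bottom flange (beyond web): d = -109 mm → contributes +27 013 741 mm⁴
Total I = 67 851 483 mm⁴.

I_x ≈ 6.79 × 10⁷ mm⁴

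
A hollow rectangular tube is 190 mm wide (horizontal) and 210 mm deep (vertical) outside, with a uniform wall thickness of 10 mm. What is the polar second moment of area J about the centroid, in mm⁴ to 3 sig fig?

Decompose the section into non-overlapping parts with the origin at the bottom-left of its bounding rectangle.
Outer rectangle: 190 × 210, A = 39 900 mm², y = 105 mm, Ī = 146 632 500 mm⁴.
Inner void (subtracted): 170 × 190, A = 32 300 mm², y = 105 mm, Ī = 97 169 167 mm⁴.
By symmetry the centroid is at mid-height, ȳ = 105 mm.
All pieces are centred on the centroidal x-axis, so I = ΣĪ (holes subtracted) = 49 463 333 mm⁴.
Repeating about the centroidal y-axis gives I_y = 42 243 333 mm⁴.
Polar second moment: J = I_x + I_y = 91 706 667 mm⁴.

J ≈ 9.17 × 10⁷ mm⁴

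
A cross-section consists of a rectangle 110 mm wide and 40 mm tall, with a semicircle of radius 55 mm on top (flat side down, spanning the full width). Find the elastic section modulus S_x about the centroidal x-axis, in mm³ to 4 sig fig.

S_x ≈ 1.121 × 10⁵ mm³

Break the section into simple shapes (no overlaps), measuring from the bottom-left corner of the bounding box.
Rectangular body: 110 × 40, A = 4 400 mm², y = 20 mm, Ī = 586 667 mm⁴.
Semicircular cap: semicircle r = 55, A = 4751.66 mm², y = 63.3427 mm, Ī = 1 004 345 mm⁴.
Centroid: ȳ = ΣA·y / ΣA = 42.5041 mm.
Transfer each piece to the centroidal x-axis using Ī + A·d² with d = y − 42.5041:
  rectangular body: d = -22.5041 mm → contributes +2 814 978 mm⁴
  semicircular cap: d = 20.8386 mm → contributes +3 067 745 mm⁴
Total I = 5 882 723 mm⁴.
Extreme fibre distance c = 52.4959 mm; S = I/c = 112 061 mm³.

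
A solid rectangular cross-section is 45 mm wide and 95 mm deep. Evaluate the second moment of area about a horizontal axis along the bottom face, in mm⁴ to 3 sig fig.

I_base ≈ 1.29 × 10⁷ mm⁴

The section: 45 × 95, A = 4 275 mm², y = 47.5 mm, Ī = 3 215 156 mm⁴.
Transfer it to the base of the section using Ī + A·d² with d = y − 0:
  the section: d = 47.5 mm → contributes +12 860 625 mm⁴
Total I = 12 860 625 mm⁴.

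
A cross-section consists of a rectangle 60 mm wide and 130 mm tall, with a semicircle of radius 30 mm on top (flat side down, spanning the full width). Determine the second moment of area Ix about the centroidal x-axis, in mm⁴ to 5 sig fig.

Break the section into simple shapes (no overlaps), measuring from the bottom-left corner of the bounding box.
Rectangular body: 60 × 130, A = 7 800 mm², y = 65 mm, Ī = 10 985 000 mm⁴.
Semicircular cap: semicircle r = 30, A = 1413.717 mm², y = 142.7324 mm, Ī = 88903.14 mm⁴.
Centroid: ȳ = ΣA·y / ΣA = 76.92696 mm.
Transfer each piece to the centroidal x-axis using Ī + A·d² with d = y − 76.92696:
  rectangular body: d = -11.92696 mm → contributes +12 094 568 mm⁴
  semicircular cap: d = 65.80544 mm → contributes +6 210 800 mm⁴
Total I = 18 305 367 mm⁴.

Ix ≈ 1.8305 × 10⁷ mm⁴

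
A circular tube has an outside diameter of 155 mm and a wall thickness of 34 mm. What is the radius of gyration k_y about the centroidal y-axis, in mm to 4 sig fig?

Split into non-overlapping primitives; take the origin at the lower-left of the bounding box.
Outer circle: ⌀155, A = 18869.2 mm², x = 77.5 mm, Ī = 28 333 269 mm⁴.
Bore (subtracted): ⌀87, A = 5944.68 mm², x = 77.5 mm, Ī = 2 812 205 mm⁴.
By symmetry the centroid is at mid-width, x̄ = 77.5 mm.
All pieces are centred on the centroidal y-axis, so I = ΣĪ (holes subtracted) = 25 521 065 mm⁴.
Radius of gyration: k = √(I/A) = √(25 521 065 / 12924.5) = 44.4368 mm.

k_y ≈ 44.44 mm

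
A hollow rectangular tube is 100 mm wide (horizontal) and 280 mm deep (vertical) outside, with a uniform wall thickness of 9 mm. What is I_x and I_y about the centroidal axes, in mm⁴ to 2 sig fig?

Treat the section as a set of non-overlapping primitives; coordinates are from the bounding-box lower-left.
Outer rectangle: 100 × 280, A = 28 000 mm², y = 140 mm, Ī = 182 933 333 mm⁴.
Inner void (subtracted): 82 × 262, A = 21 484 mm², y = 140 mm, Ī = 122 895 641 mm⁴.
By symmetry the centroid is at mid-height, ȳ = 140 mm.
All pieces are centred on the centroidal x-axis, so I = ΣĪ (holes subtracted) = 60 037 692 mm⁴.
Repeating about the centroidal y-axis gives I_y = 11 295 132 mm⁴.

I_x ≈ 6.0 × 10⁷ mm⁴, I_y ≈ 1.1 × 10⁷ mm⁴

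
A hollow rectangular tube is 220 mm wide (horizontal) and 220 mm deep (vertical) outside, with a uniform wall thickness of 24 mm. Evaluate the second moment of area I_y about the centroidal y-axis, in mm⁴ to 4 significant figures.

I_y ≈ 1.223 × 10⁸ mm⁴

Treat the section as a set of non-overlapping primitives; coordinates are from the bounding-box lower-left.
Outer rectangle: 220 × 220, A = 48 400 mm², x = 110 mm, Ī = 195 213 333 mm⁴.
Inner void (subtracted): 172 × 172, A = 29 584 mm², x = 110 mm, Ī = 72 934 421 mm⁴.
By symmetry the centroid is at mid-width, x̄ = 110 mm.
All pieces are centred on the centroidal y-axis, so I = ΣĪ (holes subtracted) = 122 278 912 mm⁴.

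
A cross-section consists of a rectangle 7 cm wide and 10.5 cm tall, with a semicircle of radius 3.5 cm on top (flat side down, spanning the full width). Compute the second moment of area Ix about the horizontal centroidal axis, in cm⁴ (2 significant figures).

Ix ≈ 1400 cm⁴

Decompose the section into non-overlapping parts with the origin at the bottom-left of its bounding rectangle.
Rectangular body: 7 × 10.5, A = 73.5 cm², y = 5.25 cm, Ī = 675.3 cm⁴.
Semicircular cap: semicircle r = 3.5, A = 19.24 cm², y = 11.99 cm, Ī = 16.47 cm⁴.
Centroid: ȳ = ΣA·y / ΣA = 6.647 cm.
Transfer each piece to the horizontal centroidal axis using Ī + A·d² with d = y − 6.647:
  rectangular body: d = -1.397 cm → contributes +818.8 cm⁴
  semicircular cap: d = 5.338 cm → contributes +564.8 cm⁴
Total I = 1 384 cm⁴.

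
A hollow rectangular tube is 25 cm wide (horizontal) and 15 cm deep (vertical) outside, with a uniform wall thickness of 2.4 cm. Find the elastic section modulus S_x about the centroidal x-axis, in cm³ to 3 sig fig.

S_x ≈ 699 cm³

Decompose the section into non-overlapping parts with the origin at the bottom-left of its bounding rectangle.
Outer rectangle: 25 × 15, A = 375 cm², y = 7.5 cm, Ī = 7031.3 cm⁴.
Inner void (subtracted): 20.2 × 10.2, A = 206.04 cm², y = 7.5 cm, Ī = 1786.4 cm⁴.
By symmetry the centroid is at mid-height, ȳ = 7.5 cm.
All pieces are centred on the centroidal x-axis, so I = ΣĪ (holes subtracted) = 5244.9 cm⁴.
Extreme fibre distance c = 7.5 cm; S = I/c = 699.32 cm³.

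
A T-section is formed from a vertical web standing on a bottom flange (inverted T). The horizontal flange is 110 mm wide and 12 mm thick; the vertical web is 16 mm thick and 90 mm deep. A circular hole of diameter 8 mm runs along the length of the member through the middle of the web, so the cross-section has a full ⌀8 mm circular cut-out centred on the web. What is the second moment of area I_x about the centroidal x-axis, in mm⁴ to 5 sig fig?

I_x ≈ 2.7485 × 10⁶ mm⁴

Break the section into simple shapes (no overlaps), measuring from the bottom-left corner of the bounding box.
Flange: 110 × 12, A = 1 320 mm², y = 6 mm, Ī = 15 840 mm⁴.
Web: 16 × 90, A = 1 440 mm², y = 57 mm, Ī = 972 000 mm⁴.
Hole (subtracted): ⌀8, A = 50.26548 mm², y = 57 mm, Ī = 201.0619 mm⁴.
Centroid: ȳ = ΣA·y / ΣA = 32.15624 mm.
Transfer each piece to the centroidal x-axis using Ī + A·d² with d = y − 32.15624:
  flange: d = -26.15624 mm → contributes +918916.4 mm⁴
  web: d = 24.84376 mm → contributes +1 860 786 mm⁴
  hole: d = 24.84376 mm → contributes −31225.55 mm⁴
Total I = 2 748 477 mm⁴.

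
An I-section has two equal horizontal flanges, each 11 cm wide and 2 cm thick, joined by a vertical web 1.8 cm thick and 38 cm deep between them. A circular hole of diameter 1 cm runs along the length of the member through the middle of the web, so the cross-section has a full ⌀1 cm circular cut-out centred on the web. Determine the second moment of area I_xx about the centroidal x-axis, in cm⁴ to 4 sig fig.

I_xx ≈ 2.585 × 10⁴ cm⁴

Treat the section as a set of non-overlapping primitives; coordinates are from the bounding-box lower-left.
Bottom flange: 11 × 2, A = 22 cm², y = 1 cm, Ī = 7.33333 cm⁴.
Web: 1.8 × 38, A = 68.4 cm², y = 21 cm, Ī = 8230.8 cm⁴.
Top flange: 11 × 2, A = 22 cm², y = 41 cm, Ī = 7.33333 cm⁴.
Hole (subtracted): ⌀1, A = 0.785398 cm², y = 21 cm, Ī = 0.0490874 cm⁴.
By symmetry the centroid is at mid-height, ȳ = 21 cm.
Transfer each piece to the centroidal x-axis using Ī + A·d² with d = y − 21:
  bottom flange: d = -20 cm → contributes +8807.33 cm⁴
  web: d = 0 cm → contributes +8230.8 cm⁴
  top flange: d = 20 cm → contributes +8807.33 cm⁴
  hole: d = 0 cm → contributes −0.0490874 cm⁴
Total I = 25845.4 cm⁴.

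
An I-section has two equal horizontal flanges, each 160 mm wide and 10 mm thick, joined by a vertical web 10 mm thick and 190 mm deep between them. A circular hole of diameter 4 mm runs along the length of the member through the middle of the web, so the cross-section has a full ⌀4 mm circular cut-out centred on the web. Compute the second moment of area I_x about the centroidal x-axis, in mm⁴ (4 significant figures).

Decompose the section into non-overlapping parts with the origin at the bottom-left of its bounding rectangle.
Bottom flange: 160 × 10, A = 1 600 mm², y = 5 mm, Ī = 13333.3 mm⁴.
Web: 10 × 190, A = 1 900 mm², y = 105 mm, Ī = 5 715 833 mm⁴.
Top flange: 160 × 10, A = 1 600 mm², y = 205 mm, Ī = 13333.3 mm⁴.
Hole (subtracted): ⌀4, A = 12.5664 mm², y = 105 mm, Ī = 12.5664 mm⁴.
By symmetry the centroid is at mid-height, ȳ = 105 mm.
Transfer each piece to the centroidal x-axis using Ī + A·d² with d = y − 105:
  bottom flange: d = -100 mm → contributes +16 013 333 mm⁴
  web: d = 0 mm → contributes +5 715 833 mm⁴
  top flange: d = 100 mm → contributes +16 013 333 mm⁴
  hole: d = 0 mm → contributes −12.5664 mm⁴
Total I = 37 742 487 mm⁴.

I_x ≈ 3.774 × 10⁷ mm⁴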